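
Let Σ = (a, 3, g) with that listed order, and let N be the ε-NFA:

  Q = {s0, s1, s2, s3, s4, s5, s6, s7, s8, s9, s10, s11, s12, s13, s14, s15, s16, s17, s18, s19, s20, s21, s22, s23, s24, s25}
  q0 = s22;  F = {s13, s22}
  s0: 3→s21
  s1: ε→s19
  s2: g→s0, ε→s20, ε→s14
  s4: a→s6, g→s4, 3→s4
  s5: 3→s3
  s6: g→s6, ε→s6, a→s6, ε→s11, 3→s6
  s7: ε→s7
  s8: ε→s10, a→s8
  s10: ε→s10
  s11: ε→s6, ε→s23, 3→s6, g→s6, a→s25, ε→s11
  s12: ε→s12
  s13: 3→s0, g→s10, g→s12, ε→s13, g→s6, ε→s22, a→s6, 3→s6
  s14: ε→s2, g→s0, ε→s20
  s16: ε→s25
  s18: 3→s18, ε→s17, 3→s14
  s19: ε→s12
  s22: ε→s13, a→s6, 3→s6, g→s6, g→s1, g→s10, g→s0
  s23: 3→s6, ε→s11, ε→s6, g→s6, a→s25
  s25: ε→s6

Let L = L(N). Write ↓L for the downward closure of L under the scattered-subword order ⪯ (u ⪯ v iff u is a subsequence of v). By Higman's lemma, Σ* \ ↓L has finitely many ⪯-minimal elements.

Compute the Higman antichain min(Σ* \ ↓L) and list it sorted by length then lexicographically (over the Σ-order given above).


|Q|=26, |F|=2, |δ|=54 (23 ε).
min D↑ (2 st, q0=0, F={1}): 0:a→1,3→1,g→1 1:a→1,3→1,g→1 (ε-aug+det+¬).
'a': N↓-sim [12, 4] end={s11,s23,s25,s6} — reject; 1/1 single-dels accept.
'3': N↓-sim [12, 6] end={s0,s11,s21,s23,s25,s6} ∉↓L; 1/1 single-dels accept.
'g': |S_i|=[12, 10] end={s0,s1,s10,s11,s12,s19,s21,s23,s25,s6} ∉↓L; 1/1 single-dels accept.
3 obstructions.

Antichain: [a, 3, g].


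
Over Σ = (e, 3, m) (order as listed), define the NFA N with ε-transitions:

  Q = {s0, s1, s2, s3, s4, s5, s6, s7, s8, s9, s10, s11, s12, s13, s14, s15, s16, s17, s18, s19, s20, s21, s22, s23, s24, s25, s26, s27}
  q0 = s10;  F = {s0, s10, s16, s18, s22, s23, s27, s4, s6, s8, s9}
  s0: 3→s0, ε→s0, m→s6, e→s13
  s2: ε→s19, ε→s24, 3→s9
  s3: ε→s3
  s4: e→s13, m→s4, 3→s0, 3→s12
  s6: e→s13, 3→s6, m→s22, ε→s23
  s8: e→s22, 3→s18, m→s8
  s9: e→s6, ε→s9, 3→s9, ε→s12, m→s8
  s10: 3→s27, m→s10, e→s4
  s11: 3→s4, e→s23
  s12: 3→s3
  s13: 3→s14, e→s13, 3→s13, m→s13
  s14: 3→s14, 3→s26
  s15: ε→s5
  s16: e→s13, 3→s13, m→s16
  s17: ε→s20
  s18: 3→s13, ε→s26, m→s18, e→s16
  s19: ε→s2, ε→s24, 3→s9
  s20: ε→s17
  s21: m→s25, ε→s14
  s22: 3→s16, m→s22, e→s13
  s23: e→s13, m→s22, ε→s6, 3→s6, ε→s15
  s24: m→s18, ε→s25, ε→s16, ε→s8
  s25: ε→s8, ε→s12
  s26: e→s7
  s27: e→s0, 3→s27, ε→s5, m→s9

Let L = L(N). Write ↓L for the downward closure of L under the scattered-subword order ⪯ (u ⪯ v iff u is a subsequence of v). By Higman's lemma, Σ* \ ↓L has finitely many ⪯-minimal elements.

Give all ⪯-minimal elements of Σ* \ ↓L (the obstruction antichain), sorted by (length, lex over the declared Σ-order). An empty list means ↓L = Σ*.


|Q|=28, |F|=11, |δ|=70 (22 ε).
min D↑ (11 st, q0=0, F={3}): 0:e→1,3→2,m→0 1:e→3,3→4,m→1 2:e→4,3→2,m→5 3:e→3,3→3,m→3 4:e→3,3→4,m→6 5:e→6,3→5,m→7 6:e→3,3→6,m→8 7:e→8,3→9,m→7 8:e→3,3→10,m→8 9:e→10,3→3,m→9 10:e→3,3→3,m→10.
'ee': run [19, 14, 4] end={s13,s14,s26,s7} ∉↓L; 2/2 single-dels accept.
'3mm33': N↓-sim [19, 17, 15, 8, 6, 4] end={s13,s14,s26,s7} — reject; 5/5 single-dels accept.
2 obstructions.

Antichain: [ee, 3mm33].


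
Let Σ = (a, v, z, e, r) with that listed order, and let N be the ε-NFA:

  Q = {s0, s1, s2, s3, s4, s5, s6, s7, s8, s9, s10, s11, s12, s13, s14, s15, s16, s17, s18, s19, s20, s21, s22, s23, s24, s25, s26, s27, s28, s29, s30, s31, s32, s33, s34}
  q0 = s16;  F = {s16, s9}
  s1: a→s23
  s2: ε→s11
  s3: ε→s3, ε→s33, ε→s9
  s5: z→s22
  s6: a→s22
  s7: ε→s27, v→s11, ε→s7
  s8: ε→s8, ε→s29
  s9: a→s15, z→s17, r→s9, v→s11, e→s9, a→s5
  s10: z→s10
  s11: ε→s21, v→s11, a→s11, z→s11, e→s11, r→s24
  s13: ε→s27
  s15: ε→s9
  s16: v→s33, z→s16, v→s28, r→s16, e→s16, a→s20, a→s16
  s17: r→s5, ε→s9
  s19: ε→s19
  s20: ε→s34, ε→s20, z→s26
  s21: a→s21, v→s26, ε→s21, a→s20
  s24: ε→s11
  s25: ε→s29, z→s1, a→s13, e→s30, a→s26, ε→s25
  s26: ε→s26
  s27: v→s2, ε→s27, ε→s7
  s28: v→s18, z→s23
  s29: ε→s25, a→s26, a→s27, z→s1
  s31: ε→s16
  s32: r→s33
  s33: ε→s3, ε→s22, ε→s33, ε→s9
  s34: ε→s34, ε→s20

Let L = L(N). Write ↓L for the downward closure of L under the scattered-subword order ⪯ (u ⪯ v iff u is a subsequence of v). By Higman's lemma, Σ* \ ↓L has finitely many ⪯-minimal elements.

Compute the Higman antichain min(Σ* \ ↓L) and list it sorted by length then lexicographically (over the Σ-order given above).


Antichain: [vv].

|Q|=35, |F|=2, |δ|=69 (30 ε).
min D↑ (3 st, q0=0, F={2}): 0:a→0,v→1,z→0,e→0,r→0 1:a→1,v→2,z→1,e→1,r→1 2:a→2,v→2,z→2,e→2,r→2.
'vv': |S_i|=[17, 16, 7] end={s11,s18,s20,s21,s24,s26,s34} — reject; 2/2 single-dels accept.
1 words, ⪯-incomp.


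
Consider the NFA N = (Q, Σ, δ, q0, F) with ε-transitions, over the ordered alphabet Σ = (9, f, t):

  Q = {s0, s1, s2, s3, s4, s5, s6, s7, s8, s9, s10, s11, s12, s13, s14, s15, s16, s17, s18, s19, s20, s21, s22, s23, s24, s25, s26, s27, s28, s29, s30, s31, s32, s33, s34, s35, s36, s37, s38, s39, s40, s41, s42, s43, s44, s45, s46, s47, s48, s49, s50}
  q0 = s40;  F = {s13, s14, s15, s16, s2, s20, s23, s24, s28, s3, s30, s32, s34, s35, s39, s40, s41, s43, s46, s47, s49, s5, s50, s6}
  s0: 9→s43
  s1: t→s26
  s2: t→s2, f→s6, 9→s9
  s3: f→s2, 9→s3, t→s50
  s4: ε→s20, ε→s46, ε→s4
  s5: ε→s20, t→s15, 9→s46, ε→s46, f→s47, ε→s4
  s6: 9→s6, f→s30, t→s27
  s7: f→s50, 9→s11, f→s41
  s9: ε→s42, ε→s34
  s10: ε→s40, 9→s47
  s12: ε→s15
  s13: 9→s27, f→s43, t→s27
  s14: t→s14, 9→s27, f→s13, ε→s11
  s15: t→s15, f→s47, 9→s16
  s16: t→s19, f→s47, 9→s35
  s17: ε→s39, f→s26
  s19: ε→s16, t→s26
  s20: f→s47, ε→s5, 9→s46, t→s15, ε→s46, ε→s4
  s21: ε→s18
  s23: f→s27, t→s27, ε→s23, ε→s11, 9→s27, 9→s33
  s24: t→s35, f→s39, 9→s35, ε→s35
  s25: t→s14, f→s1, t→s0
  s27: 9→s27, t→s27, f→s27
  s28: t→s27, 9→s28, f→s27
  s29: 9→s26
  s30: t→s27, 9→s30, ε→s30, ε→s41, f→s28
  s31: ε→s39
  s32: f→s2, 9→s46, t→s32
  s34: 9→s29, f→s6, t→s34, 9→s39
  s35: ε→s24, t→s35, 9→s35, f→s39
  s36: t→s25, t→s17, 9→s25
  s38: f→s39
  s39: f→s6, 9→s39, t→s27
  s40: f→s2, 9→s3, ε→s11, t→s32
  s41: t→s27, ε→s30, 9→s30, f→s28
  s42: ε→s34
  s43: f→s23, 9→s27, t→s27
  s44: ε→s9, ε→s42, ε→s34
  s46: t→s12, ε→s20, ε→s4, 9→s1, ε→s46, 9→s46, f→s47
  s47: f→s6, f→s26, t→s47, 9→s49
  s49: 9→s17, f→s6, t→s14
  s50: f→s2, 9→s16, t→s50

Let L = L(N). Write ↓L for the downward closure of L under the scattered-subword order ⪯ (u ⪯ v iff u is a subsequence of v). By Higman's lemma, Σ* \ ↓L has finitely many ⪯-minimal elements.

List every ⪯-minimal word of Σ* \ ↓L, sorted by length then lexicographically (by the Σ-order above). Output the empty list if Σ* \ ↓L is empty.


Antichain: [fft, f99t, fffff, 9t99ft, t9f9t9].

|Q|=51, |F|=24, |δ|=128 (33 ε).
min D↑ (21 st, q0=0, F={11}): 0:9→1,f→2,t→3 1:9→1,f→2,t→4 2:9→5,f→6,t→2 3:9→7,f→2,t→3 4:9→8,f→2,t→4 5:9→9,f→6,t→5 6:9→6,f→10,t→11 7:9→7,f→12,t→13 8:9→14,f→12,t→8 9:9→9,f→6,t→11 10:9→10,f→15,t→11 11:9→11,f→11,t→11 12:9→16,f→6,t→12 13:9→8,f→12,t→13 14:9→14,f→9,t→14 15:9→15,f→11,t→11 16:9→9,f→6,t→17 17:9→11,f→18,t→17 18:9→11,f→19,t→11 19:9→11,f→20,t→11 20:9→11,f→11,t→11.
'fft': N↓-sim [36, 21, 11, 1] end={s27} ∉↓L; 3/3 del acc.
'f99t': N↓-sim [36, 21, 19, 10, 1] end={s27} rej; 4/4 deletions ∈↓L.
'fffff': |S_i|=[36, 21, 11, 8, 5, 1] end={s27} ∉↓L; 5/5 del acc.
'9t99ft': N↓-sim [36, 34, 28, 24, 18, 12, 1] end={s27} rej; 6/6 deletions ∈↓L.
't9f9t9': |S_i|=[36, 34, 31, 16, 15, 7, 2] end={s27,s33} ∉↓L; 6/6 single-dels accept.
5 obstructions.


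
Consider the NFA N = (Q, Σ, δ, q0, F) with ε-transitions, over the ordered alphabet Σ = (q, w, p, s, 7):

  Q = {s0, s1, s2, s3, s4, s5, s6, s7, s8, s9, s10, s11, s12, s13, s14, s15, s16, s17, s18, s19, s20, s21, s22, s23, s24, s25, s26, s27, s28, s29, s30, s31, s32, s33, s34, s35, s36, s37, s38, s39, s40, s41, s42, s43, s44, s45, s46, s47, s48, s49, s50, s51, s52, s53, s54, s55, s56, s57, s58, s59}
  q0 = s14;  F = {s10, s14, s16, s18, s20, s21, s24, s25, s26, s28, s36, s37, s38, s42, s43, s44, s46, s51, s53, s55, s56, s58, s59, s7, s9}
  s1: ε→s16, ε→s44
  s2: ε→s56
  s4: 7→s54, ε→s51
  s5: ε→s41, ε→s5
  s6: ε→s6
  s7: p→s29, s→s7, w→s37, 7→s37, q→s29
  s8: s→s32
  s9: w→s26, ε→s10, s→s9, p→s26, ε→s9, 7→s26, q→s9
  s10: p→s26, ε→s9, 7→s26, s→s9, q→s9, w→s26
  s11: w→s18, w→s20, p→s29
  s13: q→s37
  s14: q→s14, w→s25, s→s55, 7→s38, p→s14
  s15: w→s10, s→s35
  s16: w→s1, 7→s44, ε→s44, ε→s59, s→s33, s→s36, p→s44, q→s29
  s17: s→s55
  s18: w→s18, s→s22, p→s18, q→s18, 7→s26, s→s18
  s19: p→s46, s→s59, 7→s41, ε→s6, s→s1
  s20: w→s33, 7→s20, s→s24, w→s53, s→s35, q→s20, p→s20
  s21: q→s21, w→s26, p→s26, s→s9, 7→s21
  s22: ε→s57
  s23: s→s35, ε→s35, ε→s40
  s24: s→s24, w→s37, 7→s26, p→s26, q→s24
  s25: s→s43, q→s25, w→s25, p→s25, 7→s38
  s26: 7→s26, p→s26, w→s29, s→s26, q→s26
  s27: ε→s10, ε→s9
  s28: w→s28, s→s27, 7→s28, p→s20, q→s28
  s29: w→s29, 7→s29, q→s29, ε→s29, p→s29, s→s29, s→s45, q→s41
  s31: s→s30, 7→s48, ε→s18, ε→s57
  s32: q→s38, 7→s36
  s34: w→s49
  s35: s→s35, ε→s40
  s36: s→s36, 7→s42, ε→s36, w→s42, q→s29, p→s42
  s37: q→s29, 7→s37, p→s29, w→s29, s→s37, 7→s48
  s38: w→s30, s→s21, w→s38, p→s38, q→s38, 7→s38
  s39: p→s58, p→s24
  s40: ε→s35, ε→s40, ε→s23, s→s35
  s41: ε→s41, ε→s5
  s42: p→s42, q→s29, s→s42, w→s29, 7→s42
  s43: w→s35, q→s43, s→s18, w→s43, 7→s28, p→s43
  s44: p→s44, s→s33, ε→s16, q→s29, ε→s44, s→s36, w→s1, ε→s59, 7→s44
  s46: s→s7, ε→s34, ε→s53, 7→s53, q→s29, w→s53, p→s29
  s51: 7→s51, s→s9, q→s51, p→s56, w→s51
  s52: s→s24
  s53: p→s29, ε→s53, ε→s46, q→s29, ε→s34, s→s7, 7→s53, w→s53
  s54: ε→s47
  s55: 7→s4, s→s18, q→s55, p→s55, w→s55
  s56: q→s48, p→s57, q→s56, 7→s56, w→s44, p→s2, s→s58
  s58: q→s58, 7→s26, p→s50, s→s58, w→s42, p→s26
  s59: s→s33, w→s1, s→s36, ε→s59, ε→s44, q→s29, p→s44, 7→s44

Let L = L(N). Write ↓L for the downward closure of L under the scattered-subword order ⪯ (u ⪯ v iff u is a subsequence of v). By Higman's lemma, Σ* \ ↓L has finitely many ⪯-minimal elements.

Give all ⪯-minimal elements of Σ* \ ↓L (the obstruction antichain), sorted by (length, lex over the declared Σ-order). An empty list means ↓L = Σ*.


|Q|=60, |F|=25, |δ|=207 (39 ε).
min D↑ (22 st, q0=0, F={13}): 0:q→0,w→1,p→0,s→2,7→3 1:q→1,w→1,p→1,s→4,7→3 2:q→2,w→2,p→2,s→5,7→6 3:q→3,w→3,p→3,s→7,7→3 4:q→4,w→4,p→4,s→5,7→8 5:q→5,w→5,p→5,s→5,7→9 6:q→6,w→6,p→10,s→11,7→6 7:q→7,w→9,p→9,s→11,7→7 8:q→8,w→8,p→12,s→11,7→8 9:q→9,w→13,p→9,s→9,7→9 10:q→10,w→14,p→10,s→15,7→10 11:q→11,w→9,p→9,s→11,7→9 12:q→12,w→16,p→12,s→17,7→12 13:q→13,w→13,p→13,s→13,7→13 14:q→13,w→14,p→14,s→18,7→14 15:q→15,w→19,p→9,s→15,7→9 16:q→13,w→16,p→13,s→20,7→16 17:q→17,w→21,p→9,s→17,7→9 18:q→13,w→19,p→19,s→18,7→19 19:q→13,w→13,p→19,s→19,7→19 20:q→13,w→21,p→13,s→20,7→21 21:q→13,w→13,p→13,s→21,7→21 (ε-aug+det+¬).
'ss7w': run [46, 42, 23, 8, 4] end={s29,s41,s45,s5} ∉↓L; 4/4 deletions ∈↓L.
'7sww': |S_i|=[46, 40, 21, 8, 4] end={s29,s41,s45,s5} ∉↓L; 4/4 del acc.
'7spw': N↓-sim [46, 40, 21, 7, 4] end={s29,s41,s45,s5} ∉↓L; 4/4 single-dels accept.
's7pwq': |S_i|=[46, 42, 38, 29, 18, 4] end={s29,s41,s45,s5} rej; 5/5 deletions ∈↓L.
'ws7pwp': N↓-sim [46, 45, 31, 24, 19, 12, 4] end={s29,s41,s45,s5} — reject; 6/6 single-dels accept.
5 minimals (antichain).

Antichain: [ss7w, 7sww, 7spw, s7pwq, ws7pwp].


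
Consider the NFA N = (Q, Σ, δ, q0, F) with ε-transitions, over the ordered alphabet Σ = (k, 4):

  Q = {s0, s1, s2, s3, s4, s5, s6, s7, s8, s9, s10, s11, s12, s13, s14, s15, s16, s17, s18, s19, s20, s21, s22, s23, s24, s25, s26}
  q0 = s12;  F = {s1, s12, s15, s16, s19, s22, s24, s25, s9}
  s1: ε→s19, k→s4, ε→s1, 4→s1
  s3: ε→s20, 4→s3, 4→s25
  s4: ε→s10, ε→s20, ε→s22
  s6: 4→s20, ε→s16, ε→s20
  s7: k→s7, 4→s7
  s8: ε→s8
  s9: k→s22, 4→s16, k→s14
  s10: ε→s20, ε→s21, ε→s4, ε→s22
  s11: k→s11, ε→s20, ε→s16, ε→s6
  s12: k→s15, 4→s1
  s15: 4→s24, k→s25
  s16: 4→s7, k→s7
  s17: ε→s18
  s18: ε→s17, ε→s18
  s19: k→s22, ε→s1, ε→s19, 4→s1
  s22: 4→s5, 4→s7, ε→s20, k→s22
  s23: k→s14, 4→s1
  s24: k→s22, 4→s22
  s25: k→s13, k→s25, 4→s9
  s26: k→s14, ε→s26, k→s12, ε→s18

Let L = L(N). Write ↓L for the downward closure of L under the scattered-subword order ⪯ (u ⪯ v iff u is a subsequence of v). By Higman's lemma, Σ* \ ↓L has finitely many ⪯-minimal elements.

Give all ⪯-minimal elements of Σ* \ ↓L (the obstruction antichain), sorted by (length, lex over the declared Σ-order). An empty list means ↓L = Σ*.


Antichain: [4k4, k444, kk44k].

|Q|=27, |F|=9, |δ|=55 (24 ε).
min D↑ (9 st, q0=0, F={7}): 0:k→1,4→2 1:k→3,4→4 2:k→5,4→2 3:k→3,4→6 4:k→5,4→5 5:k→5,4→7 6:k→5,4→8 7:k→7,4→7 8:k→7,4→7.
'4k4': |S_i|=[17, 13, 8, 2] end={s5,s7} — reject; 3/3 del acc.
'k444': |S_i|=[17, 14, 8, 5, 2] end={s5,s7} rej; 4/4 single-dels accept.
'kk44k': |S_i|=[17, 14, 9, 7, 3, 1] end={s7} ∉↓L; 5/5 del acc.
3 words, ⪯-incomp.


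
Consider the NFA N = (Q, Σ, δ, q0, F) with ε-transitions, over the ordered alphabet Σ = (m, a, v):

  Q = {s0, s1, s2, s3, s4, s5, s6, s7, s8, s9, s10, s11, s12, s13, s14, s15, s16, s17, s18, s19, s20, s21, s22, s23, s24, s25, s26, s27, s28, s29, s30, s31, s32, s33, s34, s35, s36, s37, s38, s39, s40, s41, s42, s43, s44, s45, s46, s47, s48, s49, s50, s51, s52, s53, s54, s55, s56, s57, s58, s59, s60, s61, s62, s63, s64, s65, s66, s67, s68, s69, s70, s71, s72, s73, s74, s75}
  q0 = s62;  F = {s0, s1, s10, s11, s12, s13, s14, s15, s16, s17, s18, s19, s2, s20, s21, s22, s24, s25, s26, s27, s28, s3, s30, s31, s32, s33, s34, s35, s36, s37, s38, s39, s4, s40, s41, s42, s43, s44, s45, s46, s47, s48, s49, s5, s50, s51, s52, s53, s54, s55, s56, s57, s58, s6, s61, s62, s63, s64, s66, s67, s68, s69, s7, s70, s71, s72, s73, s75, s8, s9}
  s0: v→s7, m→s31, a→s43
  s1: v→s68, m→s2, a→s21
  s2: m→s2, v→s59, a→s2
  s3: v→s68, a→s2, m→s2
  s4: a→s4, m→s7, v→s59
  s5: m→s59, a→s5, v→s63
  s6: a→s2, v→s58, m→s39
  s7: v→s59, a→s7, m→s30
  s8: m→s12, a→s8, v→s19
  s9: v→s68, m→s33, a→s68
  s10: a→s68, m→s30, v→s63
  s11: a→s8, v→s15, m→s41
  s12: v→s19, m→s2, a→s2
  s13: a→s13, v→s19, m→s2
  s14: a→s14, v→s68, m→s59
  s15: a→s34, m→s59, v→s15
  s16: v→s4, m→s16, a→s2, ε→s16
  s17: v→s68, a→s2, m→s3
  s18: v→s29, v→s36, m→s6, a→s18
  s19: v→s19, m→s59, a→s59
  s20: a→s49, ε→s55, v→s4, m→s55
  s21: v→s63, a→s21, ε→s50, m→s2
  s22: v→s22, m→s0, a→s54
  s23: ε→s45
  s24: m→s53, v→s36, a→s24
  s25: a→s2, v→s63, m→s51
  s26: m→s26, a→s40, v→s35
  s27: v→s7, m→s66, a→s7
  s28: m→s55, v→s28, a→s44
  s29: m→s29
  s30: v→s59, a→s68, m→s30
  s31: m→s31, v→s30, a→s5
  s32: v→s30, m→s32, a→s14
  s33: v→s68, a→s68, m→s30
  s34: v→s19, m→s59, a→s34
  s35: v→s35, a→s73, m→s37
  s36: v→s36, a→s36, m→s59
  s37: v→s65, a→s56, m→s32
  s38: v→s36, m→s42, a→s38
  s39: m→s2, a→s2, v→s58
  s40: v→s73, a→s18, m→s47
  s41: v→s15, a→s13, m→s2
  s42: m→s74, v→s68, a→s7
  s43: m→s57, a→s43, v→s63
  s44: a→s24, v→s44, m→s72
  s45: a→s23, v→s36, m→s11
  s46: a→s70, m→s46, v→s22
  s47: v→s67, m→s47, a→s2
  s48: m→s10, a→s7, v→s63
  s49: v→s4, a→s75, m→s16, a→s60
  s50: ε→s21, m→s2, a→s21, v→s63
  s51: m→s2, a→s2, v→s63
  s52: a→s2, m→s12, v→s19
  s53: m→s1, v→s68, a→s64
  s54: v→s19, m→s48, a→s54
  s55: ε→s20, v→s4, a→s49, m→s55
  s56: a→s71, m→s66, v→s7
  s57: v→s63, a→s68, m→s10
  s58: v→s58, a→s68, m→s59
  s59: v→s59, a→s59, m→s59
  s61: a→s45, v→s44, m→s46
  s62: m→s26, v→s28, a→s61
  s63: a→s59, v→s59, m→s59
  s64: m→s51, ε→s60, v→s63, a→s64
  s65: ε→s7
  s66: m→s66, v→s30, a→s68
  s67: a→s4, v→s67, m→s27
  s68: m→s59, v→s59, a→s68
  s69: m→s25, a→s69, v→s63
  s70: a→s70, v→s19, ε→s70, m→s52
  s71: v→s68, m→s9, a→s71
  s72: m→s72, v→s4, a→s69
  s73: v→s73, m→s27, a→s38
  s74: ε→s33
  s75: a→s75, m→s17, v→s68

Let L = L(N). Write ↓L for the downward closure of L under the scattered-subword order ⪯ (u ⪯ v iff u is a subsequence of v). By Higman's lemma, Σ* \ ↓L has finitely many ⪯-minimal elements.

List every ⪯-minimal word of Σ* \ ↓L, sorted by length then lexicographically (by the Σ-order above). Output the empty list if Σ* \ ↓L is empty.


|Q|=76, |F|=70, |δ|=226 (10 ε).
min D↑ (69 st, q0=0, F={37}): 0:m→1,a→2,v→3 1:m→1,a→4,v→5 2:m→6,a→7,v→8 3:m→9,a→8,v→3 4:m→10,a→11,v→12 5:m→13,a→12,v→5 6:m→6,a→14,v→15 7:m→16,a→7,v→17 8:m→18,a→19,v→8 9:m→9,a→20,v→21 10:m→10,a→22,v→23 11:m→24,a→11,v→17 12:m→25,a→26,v→12 13:m→27,a→28,v→29 14:m→30,a→14,v→31 15:m→32,a→33,v→15 16:m→34,a→35,v→36 17:m→37,a→17,v→17 18:m→18,a→38,v→21 19:m→39,a→19,v→17 20:m→40,a→41,v→21 21:m→29,a→21,v→37 22:m→22,a→22,v→37 23:m→25,a→21,v→23 24:m→42,a→22,v→43 25:m→44,a→29,v→29 26:m→45,a→26,v→17 27:m→27,a→46,v→47 28:m→44,a→48,v→29 29:m→47,a→29,v→37 30:m→49,a→22,v→31 31:m→37,a→37,v→31 32:m→50,a→51,v→29 33:m→52,a→33,v→31 34:m→22,a→53,v→36 35:m→49,a→35,v→31 36:m→37,a→54,v→36 37:m→37,a→37,v→37 38:m→55,a→38,v→56 39:m→57,a→58,v→59 40:m→40,a→22,v→21 41:m→60,a→41,v→59 42:m→22,a→22,v→43 43:m→37,a→59,v→43 44:m→44,a→59,v→47 45:m→61,a→29,v→59 46:m→37,a→46,v→59 47:m→47,a→59,v→37 48:m→62,a→48,v→59 49:m→22,a→22,v→31 50:m→50,a→63,v→47 51:m→64,a→51,v→56 52:m→65,a→29,v→56 53:m→22,a→53,v→31 54:m→37,a→54,v→31 55:m→66,a→22,v→56 56:m→37,a→37,v→37 57:m→22,a→67,v→59 58:m→66,a→58,v→56 59:m→37,a→59,v→37 60:m→68,a→22,v→59 61:m→47,a→59,v→59 62:m→61,a→59,v→59 63:m→37,a→63,v→56 64:m→65,a→59,v→56 65:m→47,a→59,v→56 66:m→22,a→22,v→56 67:m→22,a→67,v→56 68:m→22,a→22,v→59 (ε-aug+det+¬).
'aavm': run [76, 67, 51, 9, 2] end={s29,s59} rej; 4/4 single-dels accept.
'vmvv': |S_i|=[76, 58, 44, 7, 1] end={s59} — reject; 4/4 del acc.
'mamav': |S_i|=[76, 69, 52, 30, 6, 1] end={s59} — reject; 5/5 del acc.
'amava': N↓-sim [76, 67, 52, 27, 3, 1] end={s59} — reject; 5/5 del acc.
'mvmmam': N↓-sim [76, 69, 37, 25, 15, 5, 1] end={s59} — reject; 6/6 single-dels accept.
'aammmv': run [76, 67, 51, 36, 22, 5, 1] end={s59} ∉↓L; 6/6 single-dels accept.
6 obstructions.

min(Σ*\↓L) = [aavm, vmvv, mamav, amava, mvmmam, aammmv].


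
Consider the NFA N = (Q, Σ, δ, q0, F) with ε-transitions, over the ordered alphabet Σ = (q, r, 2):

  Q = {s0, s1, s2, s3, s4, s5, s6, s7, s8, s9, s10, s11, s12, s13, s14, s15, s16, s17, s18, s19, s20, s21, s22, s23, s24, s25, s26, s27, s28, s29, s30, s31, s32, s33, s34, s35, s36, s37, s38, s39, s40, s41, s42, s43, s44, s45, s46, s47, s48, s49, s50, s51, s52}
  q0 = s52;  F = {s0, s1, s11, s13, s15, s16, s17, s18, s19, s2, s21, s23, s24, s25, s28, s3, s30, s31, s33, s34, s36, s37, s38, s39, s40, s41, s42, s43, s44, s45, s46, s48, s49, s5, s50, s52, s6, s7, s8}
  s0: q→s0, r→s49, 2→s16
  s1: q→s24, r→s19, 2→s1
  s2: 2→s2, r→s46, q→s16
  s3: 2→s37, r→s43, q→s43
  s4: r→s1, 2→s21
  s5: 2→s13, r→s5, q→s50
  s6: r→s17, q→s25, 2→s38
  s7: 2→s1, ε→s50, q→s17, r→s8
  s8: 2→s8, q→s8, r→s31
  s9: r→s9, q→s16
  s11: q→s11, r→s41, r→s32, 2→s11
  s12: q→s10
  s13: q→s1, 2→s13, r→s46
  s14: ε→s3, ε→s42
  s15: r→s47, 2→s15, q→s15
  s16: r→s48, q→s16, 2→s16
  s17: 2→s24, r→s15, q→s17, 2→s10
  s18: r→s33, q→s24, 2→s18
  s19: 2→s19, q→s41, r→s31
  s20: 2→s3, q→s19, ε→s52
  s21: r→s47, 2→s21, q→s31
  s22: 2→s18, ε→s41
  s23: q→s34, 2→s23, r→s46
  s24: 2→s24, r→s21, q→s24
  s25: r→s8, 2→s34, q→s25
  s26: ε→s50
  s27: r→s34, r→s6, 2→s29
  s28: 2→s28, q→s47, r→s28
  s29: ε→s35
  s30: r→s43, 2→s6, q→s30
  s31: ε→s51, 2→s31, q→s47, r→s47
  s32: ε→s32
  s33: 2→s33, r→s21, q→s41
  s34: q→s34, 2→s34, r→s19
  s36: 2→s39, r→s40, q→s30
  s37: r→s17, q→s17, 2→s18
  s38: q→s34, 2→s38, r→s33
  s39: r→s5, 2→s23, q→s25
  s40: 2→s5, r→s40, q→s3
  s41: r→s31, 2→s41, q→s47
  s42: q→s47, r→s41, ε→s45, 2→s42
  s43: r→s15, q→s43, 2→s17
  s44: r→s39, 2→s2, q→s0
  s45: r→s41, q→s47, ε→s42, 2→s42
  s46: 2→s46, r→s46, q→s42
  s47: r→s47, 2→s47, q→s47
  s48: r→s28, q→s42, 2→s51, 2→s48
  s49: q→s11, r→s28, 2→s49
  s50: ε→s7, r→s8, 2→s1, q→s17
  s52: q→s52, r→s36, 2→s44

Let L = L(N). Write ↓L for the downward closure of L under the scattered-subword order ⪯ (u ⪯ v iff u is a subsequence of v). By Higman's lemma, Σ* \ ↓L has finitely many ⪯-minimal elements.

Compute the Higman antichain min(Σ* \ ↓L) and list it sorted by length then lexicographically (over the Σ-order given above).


min(Σ*\↓L) = [rqrrr, 2qrrq, 22rqq, rrqqrr].

|Q|=53, |F|=39, |δ|=146 (12 ε).
min D↑ (38 st, q0=0, F={29}): 0:q→0,r→1,2→2 1:q→3,r→4,2→5 2:q→6,r→5,2→7 3:q→3,r→8,2→9 4:q→10,r→4,2→11 5:q→12,r→11,2→13 6:q→6,r→14,2→15 7:q→15,r→16,2→7 8:q→8,r→17,2→18 9:q→12,r→18,2→19 10:q→8,r→8,2→20 11:q→21,r→11,2→22 12:q→12,r→23,2→24 13:q→24,r→16,2→13 14:q→25,r→26,2→14 15:q→15,r→27,2→15 16:q→28,r→16,2→16 17:q→17,r→29,2→17 18:q→18,r→17,2→30 19:q→24,r→31,2→19 20:q→18,r→18,2→32 21:q→18,r→23,2→33 22:q→33,r→16,2→22 23:q→23,r→34,2→23 24:q→24,r→35,2→24 25:q→25,r→36,2→25 26:q→29,r→26,2→26 27:q→28,r→26,2→27 28:q→29,r→36,2→28 29:q→29,r→29,2→29 30:q→30,r→37,2→30 31:q→36,r→37,2→31 32:q→30,r→31,2→32 33:q→30,r→35,2→33 34:q→29,r→29,2→34 35:q→36,r→34,2→35 36:q→29,r→34,2→36 37:q→34,r→29,2→37.
'rqrrr': |S_i|=[43, 38, 28, 14, 5, 1] end={s47} — reject; 5/5 deletions ∈↓L.
'2qrrq': N↓-sim [43, 37, 25, 15, 6, 1] end={s47} — reject; 5/5 deletions ∈↓L.
'22rqq': N↓-sim [43, 37, 27, 13, 6, 1] end={s47} — reject; 5/5 single-dels accept.
'rrqqrr': N↓-sim [43, 38, 27, 21, 11, 5, 1] end={s47} rej; 6/6 deletions ∈↓L.
4 words, ⪯-incomp.


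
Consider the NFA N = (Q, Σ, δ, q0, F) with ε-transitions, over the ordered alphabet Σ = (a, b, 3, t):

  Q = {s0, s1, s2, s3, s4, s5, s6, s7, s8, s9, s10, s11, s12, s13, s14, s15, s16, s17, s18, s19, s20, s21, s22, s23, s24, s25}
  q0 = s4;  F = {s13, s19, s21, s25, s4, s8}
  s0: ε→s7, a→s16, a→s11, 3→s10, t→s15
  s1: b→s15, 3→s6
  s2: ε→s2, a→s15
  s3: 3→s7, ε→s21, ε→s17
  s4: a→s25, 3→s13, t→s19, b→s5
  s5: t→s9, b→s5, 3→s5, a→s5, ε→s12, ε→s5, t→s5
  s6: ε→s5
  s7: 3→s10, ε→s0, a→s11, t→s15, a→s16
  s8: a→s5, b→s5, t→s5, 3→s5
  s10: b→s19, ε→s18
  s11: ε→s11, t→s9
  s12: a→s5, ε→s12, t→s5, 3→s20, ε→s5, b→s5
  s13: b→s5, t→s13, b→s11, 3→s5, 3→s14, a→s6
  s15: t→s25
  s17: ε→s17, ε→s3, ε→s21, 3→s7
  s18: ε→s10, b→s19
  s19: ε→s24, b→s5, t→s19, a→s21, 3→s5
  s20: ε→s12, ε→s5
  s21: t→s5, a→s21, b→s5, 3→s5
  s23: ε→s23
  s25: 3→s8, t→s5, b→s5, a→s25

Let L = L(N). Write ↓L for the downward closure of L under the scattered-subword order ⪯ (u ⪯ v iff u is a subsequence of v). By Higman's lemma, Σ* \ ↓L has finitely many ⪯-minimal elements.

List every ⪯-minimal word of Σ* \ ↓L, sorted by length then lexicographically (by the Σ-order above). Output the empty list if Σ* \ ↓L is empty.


min(Σ*\↓L) = [b, at, 3a, 33, t3].

|Q|=26, |F|=6, |δ|=72 (20 ε).
min D↑ (7 st, q0=0, F={2}): 0:a→1,b→2,3→3,t→4 1:a→1,b→2,3→5,t→2 2:a→2,b→2,3→2,t→2 3:a→2,b→2,3→2,t→3 4:a→6,b→2,3→2,t→4 5:a→2,b→2,3→2,t→2 6:a→6,b→2,3→2,t→2 (ε-aug+det+¬).
'b': |S_i|=[14, 5] end={s11,s12,s20,s5,s9} rej; 1/1 del acc.
'at': N↓-sim [14, 8, 4] end={s12,s20,s5,s9} — reject; 2/2 single-dels accept.
'3a': |S_i|=[14, 9, 5] end={s12,s20,s5,s6,s9} — reject; 2/2 del acc.
'33': run [14, 9, 5] end={s12,s14,s20,s5,s9} rej; 2/2 deletions ∈↓L.
't3': |S_i|=[14, 11, 5] end={s12,s14,s20,s5,s9} ∉↓L; 2/2 deletions ∈↓L.
5 obstructions.


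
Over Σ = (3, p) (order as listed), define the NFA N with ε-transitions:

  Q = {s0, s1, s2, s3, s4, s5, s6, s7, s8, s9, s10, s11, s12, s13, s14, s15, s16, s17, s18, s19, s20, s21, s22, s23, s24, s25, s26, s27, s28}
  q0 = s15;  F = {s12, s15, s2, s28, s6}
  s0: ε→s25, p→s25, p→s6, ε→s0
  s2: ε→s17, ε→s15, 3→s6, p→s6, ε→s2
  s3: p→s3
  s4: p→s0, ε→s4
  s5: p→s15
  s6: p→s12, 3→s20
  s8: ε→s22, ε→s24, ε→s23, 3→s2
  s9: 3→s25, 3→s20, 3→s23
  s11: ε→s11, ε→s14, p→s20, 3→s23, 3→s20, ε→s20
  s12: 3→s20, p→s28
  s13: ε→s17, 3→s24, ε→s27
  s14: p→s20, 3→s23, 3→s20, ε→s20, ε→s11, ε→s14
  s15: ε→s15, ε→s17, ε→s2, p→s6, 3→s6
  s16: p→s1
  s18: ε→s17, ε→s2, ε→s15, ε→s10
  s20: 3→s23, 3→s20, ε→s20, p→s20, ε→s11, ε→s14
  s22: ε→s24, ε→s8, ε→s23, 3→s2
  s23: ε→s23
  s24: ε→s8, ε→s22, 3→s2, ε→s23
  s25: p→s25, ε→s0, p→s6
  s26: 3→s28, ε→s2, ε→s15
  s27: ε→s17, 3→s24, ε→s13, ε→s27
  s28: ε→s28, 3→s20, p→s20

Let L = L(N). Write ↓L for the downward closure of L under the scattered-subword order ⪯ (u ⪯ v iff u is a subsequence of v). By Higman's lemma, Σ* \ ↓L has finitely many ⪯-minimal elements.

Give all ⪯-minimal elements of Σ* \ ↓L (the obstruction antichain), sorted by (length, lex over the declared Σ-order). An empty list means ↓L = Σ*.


A = [33, p3, 3ppp, pppp].

|Q|=29, |F|=5, |δ|=77 (41 ε).
min D↑ (5 st, q0=0, F={2}): 0:3→1,p→1 1:3→2,p→3 2:3→2,p→2 3:3→2,p→4 4:3→2,p→2.
'33': |S_i|=[10, 7, 4] end={s11,s14,s20,s23} — reject; 2/2 del acc.
'p3': run [10, 7, 4] end={s11,s14,s20,s23} ∉↓L; 2/2 single-dels accept.
'3ppp': run [10, 7, 6, 5, 4] end={s11,s14,s20,s23} — reject; 4/4 single-dels accept.
'pppp': run [10, 7, 6, 5, 4] end={s11,s14,s20,s23} ∉↓L; 4/4 single-dels accept.
4 words, ⪯-incomp.


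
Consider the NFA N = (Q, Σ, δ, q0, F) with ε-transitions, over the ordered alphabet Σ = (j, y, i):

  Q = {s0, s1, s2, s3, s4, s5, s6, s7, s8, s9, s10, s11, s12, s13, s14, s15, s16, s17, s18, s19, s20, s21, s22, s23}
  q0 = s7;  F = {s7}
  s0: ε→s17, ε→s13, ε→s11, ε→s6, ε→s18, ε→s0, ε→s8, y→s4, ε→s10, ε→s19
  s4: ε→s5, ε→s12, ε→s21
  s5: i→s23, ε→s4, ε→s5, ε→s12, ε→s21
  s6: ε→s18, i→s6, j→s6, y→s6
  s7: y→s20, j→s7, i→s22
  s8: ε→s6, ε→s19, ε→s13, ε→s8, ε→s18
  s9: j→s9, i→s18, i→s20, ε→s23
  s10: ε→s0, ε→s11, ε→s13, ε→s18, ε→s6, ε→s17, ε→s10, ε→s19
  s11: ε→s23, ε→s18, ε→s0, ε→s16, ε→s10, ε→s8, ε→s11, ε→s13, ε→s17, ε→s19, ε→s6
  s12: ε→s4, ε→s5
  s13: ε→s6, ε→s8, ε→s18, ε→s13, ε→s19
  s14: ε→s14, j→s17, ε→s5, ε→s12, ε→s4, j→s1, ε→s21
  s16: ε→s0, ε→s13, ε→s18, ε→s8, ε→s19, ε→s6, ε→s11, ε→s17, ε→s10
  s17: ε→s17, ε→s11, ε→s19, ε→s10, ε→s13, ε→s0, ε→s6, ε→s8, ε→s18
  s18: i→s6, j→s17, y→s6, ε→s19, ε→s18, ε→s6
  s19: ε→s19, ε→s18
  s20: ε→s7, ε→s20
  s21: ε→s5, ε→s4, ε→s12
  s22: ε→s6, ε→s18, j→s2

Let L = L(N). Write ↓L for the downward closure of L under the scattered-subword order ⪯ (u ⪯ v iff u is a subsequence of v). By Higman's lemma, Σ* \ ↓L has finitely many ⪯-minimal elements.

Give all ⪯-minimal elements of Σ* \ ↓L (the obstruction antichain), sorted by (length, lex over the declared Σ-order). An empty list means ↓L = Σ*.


|Q|=24, |F|=1, |δ|=101 (84 ε).
min D↑ (2 st, q0=0, F={1}): 0:j→0,y→0,i→1 1:j→1,y→1,i→1 [Hopcroft].
'i': N↓-sim [19, 17] end={s0,s10,s11,s12,s13,s16,s17,s18,s19,s2,s21,s22,…} ∉↓L; 1/1 deletions ∈↓L.
1 obstructions.

A = [i].


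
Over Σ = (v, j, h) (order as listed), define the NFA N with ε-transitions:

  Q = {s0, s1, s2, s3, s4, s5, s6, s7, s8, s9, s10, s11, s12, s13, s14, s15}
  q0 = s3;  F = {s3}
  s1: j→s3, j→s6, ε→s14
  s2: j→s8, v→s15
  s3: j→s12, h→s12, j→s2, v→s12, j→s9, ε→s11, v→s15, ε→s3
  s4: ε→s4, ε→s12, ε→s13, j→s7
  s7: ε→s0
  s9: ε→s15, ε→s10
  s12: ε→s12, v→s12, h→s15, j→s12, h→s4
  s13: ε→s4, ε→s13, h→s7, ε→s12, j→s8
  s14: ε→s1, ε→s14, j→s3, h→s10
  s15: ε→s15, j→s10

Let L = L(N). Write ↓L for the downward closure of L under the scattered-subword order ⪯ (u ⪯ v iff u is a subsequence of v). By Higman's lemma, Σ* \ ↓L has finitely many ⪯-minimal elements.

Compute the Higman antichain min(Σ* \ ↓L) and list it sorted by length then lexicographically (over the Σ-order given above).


Antichain: [v, j, h].

|Q|=16, |F|=1, |δ|=36 (16 ε).
min D↑ (2 st, q0=0, F={1}): 0:v→1,j→1,h→1 1:v→1,j→1,h→1 (ε-aug+det+¬).
'v': run [12, 8] end={s0,s10,s12,s13,s15,s4,s7,s8} rej; 1/1 deletions ∈↓L.
'j': run [12, 10] end={s0,s10,s12,s13,s15,s2,s4,s7,s8,s9} ∉↓L; 1/1 deletions ∈↓L.
'h': N↓-sim [12, 8] end={s0,s10,s12,s13,s15,s4,s7,s8} ∉↓L; 1/1 single-dels accept.
3 minimals (antichain).


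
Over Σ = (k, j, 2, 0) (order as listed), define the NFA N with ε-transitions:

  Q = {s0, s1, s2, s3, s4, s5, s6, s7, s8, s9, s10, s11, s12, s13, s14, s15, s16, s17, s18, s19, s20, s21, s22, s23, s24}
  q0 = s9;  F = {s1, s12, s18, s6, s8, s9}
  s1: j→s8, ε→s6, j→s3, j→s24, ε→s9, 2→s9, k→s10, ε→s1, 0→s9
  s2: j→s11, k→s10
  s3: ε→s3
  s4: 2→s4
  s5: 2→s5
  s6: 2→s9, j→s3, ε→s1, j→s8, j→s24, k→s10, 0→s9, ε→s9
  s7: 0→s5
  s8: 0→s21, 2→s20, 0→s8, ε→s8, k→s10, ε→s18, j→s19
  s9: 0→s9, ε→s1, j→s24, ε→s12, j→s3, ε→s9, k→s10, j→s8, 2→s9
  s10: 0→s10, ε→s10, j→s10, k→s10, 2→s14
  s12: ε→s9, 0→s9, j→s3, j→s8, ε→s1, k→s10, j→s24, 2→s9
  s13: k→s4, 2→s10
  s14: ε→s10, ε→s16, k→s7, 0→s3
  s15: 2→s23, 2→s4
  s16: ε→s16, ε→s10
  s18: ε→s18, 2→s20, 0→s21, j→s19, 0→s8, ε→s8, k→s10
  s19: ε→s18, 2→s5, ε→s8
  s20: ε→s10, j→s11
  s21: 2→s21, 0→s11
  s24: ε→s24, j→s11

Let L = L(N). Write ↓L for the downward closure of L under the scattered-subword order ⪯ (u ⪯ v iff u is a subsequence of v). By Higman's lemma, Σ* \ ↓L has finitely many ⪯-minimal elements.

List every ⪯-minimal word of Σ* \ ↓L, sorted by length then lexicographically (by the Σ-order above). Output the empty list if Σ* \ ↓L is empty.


min(Σ*\↓L) = [k, j2].

|Q|=25, |F|=6, |δ|=78 (24 ε).
min D↑ (3 st, q0=0, F={1}): 0:k→1,j→2,2→0,0→0 1:k→1,j→1,2→1,0→1 2:k→1,j→2,2→1,0→2.
'k': run [17, 6] end={s10,s14,s16,s3,s5,s7} — reject; 1/1 single-dels accept.
'j2': N↓-sim [17, 13, 9] end={s10,s11,s14,s16,s20,s21,s3,s5,s7} — reject; 2/2 deletions ∈↓L.
2 minimals (antichain).


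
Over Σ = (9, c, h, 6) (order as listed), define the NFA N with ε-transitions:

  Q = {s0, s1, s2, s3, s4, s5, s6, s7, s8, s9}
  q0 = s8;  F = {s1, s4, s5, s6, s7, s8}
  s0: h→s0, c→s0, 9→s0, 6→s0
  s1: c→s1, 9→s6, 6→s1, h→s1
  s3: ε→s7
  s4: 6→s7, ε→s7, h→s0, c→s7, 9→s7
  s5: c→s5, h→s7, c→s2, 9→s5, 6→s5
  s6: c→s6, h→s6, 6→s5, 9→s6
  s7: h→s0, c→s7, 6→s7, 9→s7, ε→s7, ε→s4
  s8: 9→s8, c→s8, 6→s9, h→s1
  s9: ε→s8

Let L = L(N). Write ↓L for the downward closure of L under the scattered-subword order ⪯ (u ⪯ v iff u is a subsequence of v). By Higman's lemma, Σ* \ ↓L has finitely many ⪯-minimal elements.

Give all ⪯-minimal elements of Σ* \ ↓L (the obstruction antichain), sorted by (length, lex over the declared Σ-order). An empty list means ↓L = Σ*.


|Q|=10, |F|=6, |δ|=34 (5 ε).
min D↑ (6 st, q0=0, F={5}): 0:9→0,c→0,h→1,6→0 1:9→2,c→1,h→1,6→1 2:9→2,c→2,h→2,6→3 3:9→3,c→3,h→4,6→3 4:9→4,c→4,h→5,6→4 5:9→5,c→5,h→5,6→5 [Hopcroft].
'h96hh': N↓-sim [9, 7, 6, 5, 3, 1] end={s0} — reject; 5/5 del acc.
1 minimals (antichain).

Antichain: [h96hh].


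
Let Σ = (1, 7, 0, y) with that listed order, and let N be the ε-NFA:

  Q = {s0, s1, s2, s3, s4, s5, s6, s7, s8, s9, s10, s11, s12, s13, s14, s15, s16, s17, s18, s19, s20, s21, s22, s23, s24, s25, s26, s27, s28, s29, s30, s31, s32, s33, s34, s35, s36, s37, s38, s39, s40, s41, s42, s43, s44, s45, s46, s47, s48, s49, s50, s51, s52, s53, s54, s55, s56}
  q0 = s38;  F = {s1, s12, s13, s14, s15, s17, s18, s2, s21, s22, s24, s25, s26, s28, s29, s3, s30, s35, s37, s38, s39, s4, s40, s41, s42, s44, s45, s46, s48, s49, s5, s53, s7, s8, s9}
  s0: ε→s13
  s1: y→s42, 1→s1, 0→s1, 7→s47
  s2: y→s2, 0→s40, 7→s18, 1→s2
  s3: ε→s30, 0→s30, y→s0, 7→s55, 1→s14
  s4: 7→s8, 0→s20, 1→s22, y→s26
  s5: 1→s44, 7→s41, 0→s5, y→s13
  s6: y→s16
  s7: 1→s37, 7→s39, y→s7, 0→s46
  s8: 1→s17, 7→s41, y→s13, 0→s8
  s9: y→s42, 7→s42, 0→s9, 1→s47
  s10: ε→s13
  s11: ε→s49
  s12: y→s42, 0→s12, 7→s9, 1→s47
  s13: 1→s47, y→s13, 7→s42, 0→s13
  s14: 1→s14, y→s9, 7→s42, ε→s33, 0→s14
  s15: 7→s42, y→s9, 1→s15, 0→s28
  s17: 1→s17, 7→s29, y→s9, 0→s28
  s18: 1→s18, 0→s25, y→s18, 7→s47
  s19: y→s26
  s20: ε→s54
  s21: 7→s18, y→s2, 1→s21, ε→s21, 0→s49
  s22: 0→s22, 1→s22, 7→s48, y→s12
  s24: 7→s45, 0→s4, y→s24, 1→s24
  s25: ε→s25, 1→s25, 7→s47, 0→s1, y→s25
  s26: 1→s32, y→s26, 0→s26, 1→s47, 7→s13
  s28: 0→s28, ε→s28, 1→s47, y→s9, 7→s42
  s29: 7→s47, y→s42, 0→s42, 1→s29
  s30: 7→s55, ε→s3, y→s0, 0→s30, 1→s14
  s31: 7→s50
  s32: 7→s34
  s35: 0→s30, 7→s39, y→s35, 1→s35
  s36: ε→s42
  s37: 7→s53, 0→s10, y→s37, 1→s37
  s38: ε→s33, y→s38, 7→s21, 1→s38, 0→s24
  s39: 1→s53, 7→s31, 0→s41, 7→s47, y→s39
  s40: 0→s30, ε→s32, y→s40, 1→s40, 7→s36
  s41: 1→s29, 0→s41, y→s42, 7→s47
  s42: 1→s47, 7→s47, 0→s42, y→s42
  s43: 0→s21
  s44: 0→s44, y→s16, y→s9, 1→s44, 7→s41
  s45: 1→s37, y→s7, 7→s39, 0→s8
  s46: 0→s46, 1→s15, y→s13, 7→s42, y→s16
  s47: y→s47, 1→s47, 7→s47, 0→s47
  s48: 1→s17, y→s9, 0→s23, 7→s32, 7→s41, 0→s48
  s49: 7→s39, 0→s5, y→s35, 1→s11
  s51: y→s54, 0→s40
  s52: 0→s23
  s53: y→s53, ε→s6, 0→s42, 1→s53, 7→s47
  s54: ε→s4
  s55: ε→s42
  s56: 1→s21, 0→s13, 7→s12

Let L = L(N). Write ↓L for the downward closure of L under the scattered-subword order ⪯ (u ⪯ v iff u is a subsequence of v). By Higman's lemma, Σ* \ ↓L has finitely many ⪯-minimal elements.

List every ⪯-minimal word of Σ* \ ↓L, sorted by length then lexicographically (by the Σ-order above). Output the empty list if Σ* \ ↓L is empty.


|Q|=57, |F|=35, |δ|=177 (16 ε).
min D↑ (35 st, q0=0, F={8}): 0:1→0,7→1,0→2,y→0 1:1→1,7→3,0→4,y→5 2:1→2,7→6,0→7,y→2 3:1→3,7→8,0→9,y→3 4:1→4,7→10,0→11,y→12 5:1→5,7→3,0→13,y→5 6:1→14,7→10,0→15,y→16 7:1→17,7→15,0→7,y→18 8:1→8,7→8,0→8,y→8 9:1→9,7→8,0→19,y→9 10:1→20,7→8,0→21,y→10 11:1→22,7→21,0→11,y→23 12:1→12,7→10,0→24,y→12 13:1→13,7→25,0→24,y→13 14:1→14,7→20,0→23,y→14 15:1→26,7→21,0→15,y→23 16:1→14,7→10,0→27,y→16 17:1→17,7→28,0→17,y→29 18:1→8,7→23,0→18,y→18 19:1→19,7→8,0→19,y→25 20:1→20,7→8,0→25,y→20 21:1→30,7→8,0→21,y→25 22:1→22,7→21,0→22,y→31 23:1→8,7→25,0→23,y→23 24:1→32,7→25,0→24,y→23 25:1→8,7→8,0→25,y→25 26:1→26,7→30,0→33,y→31 27:1→34,7→25,0→27,y→23 28:1→26,7→21,0→28,y→31 29:1→8,7→31,0→29,y→25 30:1→30,7→8,0→25,y→25 31:1→8,7→25,0→31,y→25 32:1→32,7→25,0→32,y→31 33:1→8,7→25,0→33,y→31 34:1→34,7→25,0→33,y→31 [Hopcroft].
'777': N↓-sim [51, 43, 17, 4] end={s31,s34,s47,s50} rej; 3/3 del acc.
'00y1': run [51, 47, 32, 10, 3] end={s32,s34,s47} rej; 4/4 del acc.
'7y071': |S_i|=[51, 43, 33, 23, 5, 1] end={s47} ∉↓L; 5/5 del acc.
'07101': N↓-sim [51, 47, 27, 13, 6, 1] end={s47} ∉↓L; 5/5 del acc.
'001yy7': run [51, 47, 32, 19, 5, 2, 1] end={s47} — reject; 6/6 del acc.
5 words, ⪯-incomp.

min(Σ*\↓L) = [777, 00y1, 7y071, 07101, 001yy7].


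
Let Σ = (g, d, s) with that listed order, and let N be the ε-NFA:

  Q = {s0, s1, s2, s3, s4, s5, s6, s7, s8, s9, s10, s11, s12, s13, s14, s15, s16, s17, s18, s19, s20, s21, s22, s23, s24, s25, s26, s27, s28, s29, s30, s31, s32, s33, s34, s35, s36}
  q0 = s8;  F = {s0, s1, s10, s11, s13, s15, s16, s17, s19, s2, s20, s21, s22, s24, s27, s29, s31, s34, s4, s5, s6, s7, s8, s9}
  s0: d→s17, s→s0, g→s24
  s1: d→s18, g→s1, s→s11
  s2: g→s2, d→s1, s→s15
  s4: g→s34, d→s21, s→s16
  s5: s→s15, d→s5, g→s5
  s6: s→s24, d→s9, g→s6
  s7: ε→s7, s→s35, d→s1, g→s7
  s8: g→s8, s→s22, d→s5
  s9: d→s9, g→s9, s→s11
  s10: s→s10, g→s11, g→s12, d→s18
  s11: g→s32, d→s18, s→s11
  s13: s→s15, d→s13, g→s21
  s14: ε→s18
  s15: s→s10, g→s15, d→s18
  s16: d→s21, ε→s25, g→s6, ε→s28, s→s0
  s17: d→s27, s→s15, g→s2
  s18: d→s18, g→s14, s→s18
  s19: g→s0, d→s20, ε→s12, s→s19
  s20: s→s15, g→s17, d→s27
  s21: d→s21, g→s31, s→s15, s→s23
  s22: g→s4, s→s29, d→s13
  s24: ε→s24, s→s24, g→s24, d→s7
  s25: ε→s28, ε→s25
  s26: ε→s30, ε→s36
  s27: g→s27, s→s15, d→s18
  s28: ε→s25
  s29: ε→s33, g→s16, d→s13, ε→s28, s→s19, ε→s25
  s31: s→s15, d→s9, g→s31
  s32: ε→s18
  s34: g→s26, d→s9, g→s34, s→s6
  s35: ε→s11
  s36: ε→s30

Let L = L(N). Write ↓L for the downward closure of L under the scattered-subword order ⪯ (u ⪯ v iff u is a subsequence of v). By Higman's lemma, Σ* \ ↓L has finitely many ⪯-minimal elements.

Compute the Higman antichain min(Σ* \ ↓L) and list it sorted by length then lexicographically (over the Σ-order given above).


|Q|=37, |F|=24, |δ|=95 (17 ε).
min D↑ (25 st, q0=0, F={7}): 0:g→0,d→1,s→2 1:g→1,d→1,s→3 2:g→4,d→5,s→6 3:g→3,d→7,s→8 4:g→9,d→10,s→11 5:g→10,d→5,s→3 6:g→11,d→5,s→12 7:g→7,d→7,s→7 8:g→13,d→7,s→8 9:g→9,d→14,s→15 10:g→16,d→10,s→3 11:g→15,d→10,s→17 12:g→17,d→18,s→12 13:g→7,d→7,s→13 14:g→14,d→14,s→13 15:g→15,d→14,s→19 16:g→16,d→14,s→3 17:g→19,d→20,s→17 18:g→20,d→21,s→3 19:g→19,d→22,s→19 20:g→23,d→21,s→3 21:g→21,d→7,s→3 22:g→22,d→24,s→13 23:g→23,d→24,s→3 24:g→24,d→7,s→13.
'dsd': |S_i|=[36, 20, 9, 2] end={s14,s18} — reject; 3/3 del acc.
'dssgg': N↓-sim [36, 20, 9, 6, 5, 3] end={s14,s18,s32} ∉↓L; 5/5 deletions ∈↓L.
'sggdsg': run [36, 34, 28, 20, 8, 5, 3] end={s14,s18,s32} — reject; 6/6 deletions ∈↓L.
'sssddd': N↓-sim [36, 34, 28, 18, 14, 9, 2] end={s14,s18} ∉↓L; 6/6 del acc.
4 words, ⪯-incomp.

A = [dsd, dssgg, sggdsg, sssddd].
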